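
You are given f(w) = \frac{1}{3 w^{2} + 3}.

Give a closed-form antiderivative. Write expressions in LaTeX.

Since d/dw undoes antidifferentiation here, F'(w) = f(w) is required of F(w).
Check: d/dw[\frac{\operatorname{atan}{\left(w \right)}}{3}] = \frac{1}{3 w^{2} + 3} = f(w).

An antiderivative is F(w) = \frac{\operatorname{atan}{\left(w \right)}}{3}.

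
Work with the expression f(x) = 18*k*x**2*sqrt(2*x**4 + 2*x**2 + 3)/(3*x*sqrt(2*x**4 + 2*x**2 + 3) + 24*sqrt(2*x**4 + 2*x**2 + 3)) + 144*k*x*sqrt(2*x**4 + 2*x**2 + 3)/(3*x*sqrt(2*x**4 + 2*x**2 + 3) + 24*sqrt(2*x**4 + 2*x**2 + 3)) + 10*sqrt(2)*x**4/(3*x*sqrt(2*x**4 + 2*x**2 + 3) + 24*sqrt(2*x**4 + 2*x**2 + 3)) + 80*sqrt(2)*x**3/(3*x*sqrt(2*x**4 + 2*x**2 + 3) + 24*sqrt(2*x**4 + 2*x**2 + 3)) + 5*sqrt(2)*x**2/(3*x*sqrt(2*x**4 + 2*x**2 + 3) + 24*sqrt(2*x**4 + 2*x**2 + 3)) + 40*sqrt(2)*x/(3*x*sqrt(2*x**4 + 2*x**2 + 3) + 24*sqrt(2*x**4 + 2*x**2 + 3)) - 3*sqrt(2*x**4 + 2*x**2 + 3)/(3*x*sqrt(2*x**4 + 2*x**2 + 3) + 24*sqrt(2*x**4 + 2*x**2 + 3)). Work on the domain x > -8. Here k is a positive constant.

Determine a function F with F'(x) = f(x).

The integrand splits into summands that can be handled one at a time.
Check: d/dx[(18*k*x**2 + 5*sqrt(2)*sqrt(2*x**4 + 2*x**2 + 3) - 6*log(x/2 + 4))/6] = (18*k*x**2*sqrt(2*x**4 + 2*x**2 + 3) + 144*k*x*sqrt(2*x**4 + 2*x**2 + 3) + 10*sqrt(2)*x**4 + 80*sqrt(2)*x**3 + 5*sqrt(2)*x**2 + 40*sqrt(2)*x - 3*sqrt(2*x**4 + 2*x**2 + 3))/(3*x*sqrt(2*x**4 + 2*x**2 + 3) + 24*sqrt(2*x**4 + 2*x**2 + 3)), which equals f(x).

An antiderivative is F(x) = (18*k*x**2 + 5*sqrt(2)*sqrt(2*x**4 + 2*x**2 + 3) - 6*log(x/2 + 4))/6.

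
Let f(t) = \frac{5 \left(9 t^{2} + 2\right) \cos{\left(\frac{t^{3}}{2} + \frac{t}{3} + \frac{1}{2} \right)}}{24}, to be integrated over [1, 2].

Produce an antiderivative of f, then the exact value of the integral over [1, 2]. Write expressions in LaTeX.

Antiderivative: F(t) = \frac{5 \sin{\left(\frac{t^{3}}{2} + \frac{t}{3} + \frac{1}{2} \right)}}{4}; value = - \frac{5 \sin{\left(\frac{4}{3} \right)}}{4} + \frac{5 \sin{\left(\frac{31}{6} \right)}}{4}

f matches the chain-rule pattern g'(h)*h' with inner function h(t) = \frac{t^{3}}{2} + \frac{t}{3} + \frac{1}{2}; substituting u = h(t) collapses the integral.
F(t) = \frac{5 \sin{\left(\frac{t^{3}}{2} + \frac{t}{3} + \frac{1}{2} \right)}}{4} is an antiderivative of f.
Check: d/dt[\frac{5 \sin{\left(\frac{t^{3}}{2} + \frac{t}{3} + \frac{1}{2} \right)}}{4}] = \frac{15 t^{2} \cos{\left(\frac{t^{3}}{2} + \frac{t}{3} + \frac{1}{2} \right)}}{8} + \frac{5 \cos{\left(\frac{t^{3}}{2} + \frac{t}{3} + \frac{1}{2} \right)}}{12}, which equals f(t).
F(2) = \frac{5 \sin{\left(\frac{31}{6} \right)}}{4}; F(1) = \frac{5 \sin{\left(\frac{4}{3} \right)}}{4}.
Integral = F(2) - F(1) = - \frac{5 \sin{\left(\frac{4}{3} \right)}}{4} + \frac{5 \sin{\left(\frac{31}{6} \right)}}{4}.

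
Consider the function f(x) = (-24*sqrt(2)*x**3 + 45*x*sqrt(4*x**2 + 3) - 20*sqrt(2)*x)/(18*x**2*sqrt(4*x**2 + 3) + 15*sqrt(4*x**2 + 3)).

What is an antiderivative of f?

Differentiate the proposed F(x) back; it has to land on f(x) exactly.
Check: d/dx[sqrt(2)*(-8*sqrt(4*x**2 + 3) + 15*sqrt(2)*log(2*x**2 + 5/3))/24] = (-24*sqrt(2)*x**3 + 45*x*sqrt(4*x**2 + 3) - 20*sqrt(2)*x)/(18*x**2*sqrt(4*x**2 + 3) + 15*sqrt(4*x**2 + 3)) = f(x).

An antiderivative is F(x) = sqrt(2)*(-8*sqrt(4*x**2 + 3) + 15*sqrt(2)*log(2*x**2 + 5/3))/24.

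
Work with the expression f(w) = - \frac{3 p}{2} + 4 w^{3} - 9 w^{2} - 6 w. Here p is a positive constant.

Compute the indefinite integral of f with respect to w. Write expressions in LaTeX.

F(w) = \frac{- 3 p w + 2 w^{4} - 6 w^{3} - 6 w^{2} + 4}{2} + C

The integrand splits into summands that can be handled one at a time.
Check: d/dw[\frac{- 3 p w + 2 w^{4} - 6 w^{3} - 6 w^{2} + 4}{2}] = - \frac{3 p}{2} + 4 w^{3} - 9 w^{2} - 6 w = f(w).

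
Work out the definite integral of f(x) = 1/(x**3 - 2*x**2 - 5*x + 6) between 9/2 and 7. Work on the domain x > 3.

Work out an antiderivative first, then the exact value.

The denominator factors as (x - 3)*(x - 1)*(x + 2); partial fractions split f into directly integrable pieces: 1/(15*(x + 2)) - 1/(6*(x - 1)) + 1/(10*(x - 3)).
F(x) = log(x - 3)/10 - log(x - 1)/6 + log(x + 2)/15 is an antiderivative of f.
Check: d/dx[log(x - 3)/10 - log(x - 1)/6 + log(x + 2)/15] = 1/(x**3 - 2*x**2 - 5*x + 6) = f(x).
F(7) = -log(6)/6 + log(4)/10 + log(9)/15; F(9/2) = -log(7/2)/6 + log(3/2)/10 + log(13/2)/15.
Integral = F(7) - F(9/2) = -log(6)/6 - log(13/2)/15 - log(3/2)/10 + log(4)/10 + log(9)/15 + log(7/2)/6.

Antiderivative: F(x) = log(x - 3)/10 - log(x - 1)/6 + log(x + 2)/15; value = -log(6)/6 - log(13/2)/15 - log(3/2)/10 + log(4)/10 + log(9)/15 + log(7/2)/6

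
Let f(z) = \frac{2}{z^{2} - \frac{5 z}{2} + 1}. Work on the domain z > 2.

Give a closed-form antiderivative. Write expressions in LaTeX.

Factor the denominator (\left(z - 2\right) \left(2 z - 1\right)) and decompose: f = - \frac{8}{3 \left(2 z - 1\right)} + \frac{4}{3 \left(z - 2\right)}; each piece integrates to a log, atan, or power term.
Check: d/dz[- \frac{4 \left(- \log{\left(z - 2 \right)} + \log{\left(z - \frac{1}{2} \right)}\right)}{3}] = \frac{4}{2 z^{2} - 5 z + 2}, which equals f(z).

An antiderivative is F(z) = - \frac{4 \left(- \log{\left(z - 2 \right)} + \log{\left(z - \frac{1}{2} \right)}\right)}{3}.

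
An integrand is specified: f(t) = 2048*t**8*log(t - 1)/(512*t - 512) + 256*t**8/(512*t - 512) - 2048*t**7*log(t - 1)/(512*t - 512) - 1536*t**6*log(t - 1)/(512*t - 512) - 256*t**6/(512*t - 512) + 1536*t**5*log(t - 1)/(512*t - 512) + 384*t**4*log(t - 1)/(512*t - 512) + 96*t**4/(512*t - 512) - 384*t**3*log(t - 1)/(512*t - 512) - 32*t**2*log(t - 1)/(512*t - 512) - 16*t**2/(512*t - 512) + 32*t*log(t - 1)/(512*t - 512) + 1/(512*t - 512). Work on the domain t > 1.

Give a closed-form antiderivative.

An antiderivative is F(t) = t**8*log(t - 1)/2 - t**6*log(t - 1)/2 + 3*t**4*log(t - 1)/16 - t**2*log(t - 1)/32 + log(t - 1)/512.

f has the shape u'v + uv' for u = (1/4 - t**2)**4/2 and v = log(t - 1) — it is the derivative of the product u*v.
Check: d/dt[t**8*log(t - 1)/2 - t**6*log(t - 1)/2 + 3*t**4*log(t - 1)/16 - t**2*log(t - 1)/32 + log(t - 1)/512] = (2048*t**8*log(t - 1) + 256*t**8 - 2048*t**7*log(t - 1) - 1536*t**6*log(t - 1) - 256*t**6 + 1536*t**5*log(t - 1) + 384*t**4*log(t - 1) + 96*t**4 - 384*t**3*log(t - 1) - 32*t**2*log(t - 1) - 16*t**2 + 32*t*log(t - 1) + 1)/(512*t - 512), which equals f(t).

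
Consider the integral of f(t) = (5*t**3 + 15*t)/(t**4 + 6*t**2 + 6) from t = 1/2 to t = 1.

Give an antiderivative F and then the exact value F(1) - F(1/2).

Antiderivative: F(t) = 5*log(t**4/3 + 2*t**2 + 2)/4; value = -5*log(121/48)/4 + 5*log(13/3)/4

The substitution u = t**4/3 + 2*t**2 + 2 works: f is exactly (dF/du)*(du/dt) for that inner function.
F(t) = 5*log(t**4/3 + 2*t**2 + 2)/4 is an antiderivative of f.
Check: d/dt[5*log(t**4/3 + 2*t**2 + 2)/4] = (5*t**3 + 15*t)/(t**4 + 6*t**2 + 6) = f(t).
F(1) = 5*log(13/3)/4; F(1/2) = 5*log(121/48)/4.
Integral = F(1) - F(1/2) = -5*log(121/48)/4 + 5*log(13/3)/4.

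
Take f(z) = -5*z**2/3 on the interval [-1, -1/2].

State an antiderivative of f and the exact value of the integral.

Recover f(z) by differentiating a candidate F(z); any mismatch rules it out.
F(z) = -5*z**3/9 is an antiderivative of f.
Check: d/dz[-5*z**3/9] = -5*z**2/3 = f(z).
F(-1/2) = 5/72; F(-1) = 5/9.
Integral = F(-1/2) - F(-1) = -35/72.

Antiderivative: F(z) = -5*z**3/9; value = -35/72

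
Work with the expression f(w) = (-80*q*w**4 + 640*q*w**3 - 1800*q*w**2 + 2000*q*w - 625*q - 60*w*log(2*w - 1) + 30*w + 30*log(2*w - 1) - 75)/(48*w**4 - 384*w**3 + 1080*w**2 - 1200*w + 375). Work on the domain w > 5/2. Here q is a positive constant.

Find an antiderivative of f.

Differentiate the proposed F(w) back; it has to land on f(w) exactly.
Check: d/dw[-5*(8*q*w**3 - 40*q*w**2 + 50*q*w - 3*log(2*w - 1))/(6*(2*w - 5)**2)] = (-80*q*w**4 + 640*q*w**3 - 1800*q*w**2 + 2000*q*w - 625*q - 60*w*log(2*w - 1) + 30*w + 30*log(2*w - 1) - 75)/(48*w**4 - 384*w**3 + 1080*w**2 - 1200*w + 375) = f(w).

An antiderivative is F(w) = -5*(8*q*w**3 - 40*q*w**2 + 50*q*w - 3*log(2*w - 1))/(6*(2*w - 5)**2).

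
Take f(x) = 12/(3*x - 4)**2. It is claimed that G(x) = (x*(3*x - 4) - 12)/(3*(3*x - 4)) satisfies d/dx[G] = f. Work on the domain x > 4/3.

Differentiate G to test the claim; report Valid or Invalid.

d/dx[G] = (9*x**2 - 24*x + 52)/(27*x**2 - 72*x + 48)
d/dx[G] - f(x) = 1/3 != 0.

Invalid: d/dx[G] - f = 1/3, which is not 0.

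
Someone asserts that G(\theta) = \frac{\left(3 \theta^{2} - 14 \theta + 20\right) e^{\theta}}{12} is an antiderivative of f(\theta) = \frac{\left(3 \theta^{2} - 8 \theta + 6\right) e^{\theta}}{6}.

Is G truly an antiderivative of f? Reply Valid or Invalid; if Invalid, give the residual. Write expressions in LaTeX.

d/d\theta[G] = \frac{\theta^{2} e^{\theta}}{4} - \frac{2 \theta e^{\theta}}{3} + \frac{e^{\theta}}{2}
d/d\theta[G] - f(\theta) = - \frac{\theta^{2} e^{\theta}}{4} + \frac{2 \theta e^{\theta}}{3} - \frac{e^{\theta}}{2} != 0.

Invalid: d/d\theta[G] - f = - \frac{\theta^{2} e^{\theta}}{4} + \frac{2 \theta e^{\theta}}{3} - \frac{e^{\theta}}{2}, which is not 0.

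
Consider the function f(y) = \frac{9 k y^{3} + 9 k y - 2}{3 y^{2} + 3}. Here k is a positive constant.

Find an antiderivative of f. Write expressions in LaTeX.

Since d/dy undoes antidifferentiation here, F'(y) = f(y) is required of F(y).
Check: d/dy[\frac{3 k y^{2}}{2} - \frac{2 \operatorname{atan}{\left(y \right)}}{3}] = \frac{9 k y^{3} + 9 k y - 2}{3 y^{2} + 3} = f(y).

An antiderivative is F(y) = \frac{3 k y^{2}}{2} - \frac{2 \operatorname{atan}{\left(y \right)}}{3}.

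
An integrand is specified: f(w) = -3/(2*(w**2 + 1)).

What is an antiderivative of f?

A first test for any F(w): its w-derivative must equal f(w) identically.
Check: d/dw[-3*atan(w)/2] = -3/(2*w**2 + 2), which equals f(w).

An antiderivative is F(w) = -3*atan(w)/2.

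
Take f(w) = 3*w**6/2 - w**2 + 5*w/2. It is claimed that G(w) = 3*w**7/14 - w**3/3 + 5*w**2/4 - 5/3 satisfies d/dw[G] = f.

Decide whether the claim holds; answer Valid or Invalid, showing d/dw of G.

Valid - the claim checks out under differentiation.

d/dw[G] = 3*w**6/2 - w**2 + 5*w/2
This equals f(w) exactly, so the claim holds.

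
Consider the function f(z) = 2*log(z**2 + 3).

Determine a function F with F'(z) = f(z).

Whatever form F(z) takes, F'(z) = f(z) is non-negotiable.
Check: d/dz[2*z*log(z**2 + 3) - 4*z + 4*sqrt(3)*atan(sqrt(3)*z/3)] = 2*log(z**2 + 3) = f(z).

An antiderivative is F(z) = 2*z*log(z**2 + 3) - 4*z + 4*sqrt(3)*atan(sqrt(3)*z/3).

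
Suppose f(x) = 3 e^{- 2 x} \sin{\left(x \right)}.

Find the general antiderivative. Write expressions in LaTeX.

Differentiate the proposed F(x) back; it has to land on f(x) exactly.
Check: d/dx[- \frac{3 \left(2 \sin{\left(x \right)} + \cos{\left(x \right)}\right) e^{- 2 x}}{5}] = 3 e^{- 2 x} \sin{\left(x \right)} = f(x).

F(x) = - \frac{3 \left(2 \sin{\left(x \right)} + \cos{\left(x \right)}\right) e^{- 2 x}}{5} + C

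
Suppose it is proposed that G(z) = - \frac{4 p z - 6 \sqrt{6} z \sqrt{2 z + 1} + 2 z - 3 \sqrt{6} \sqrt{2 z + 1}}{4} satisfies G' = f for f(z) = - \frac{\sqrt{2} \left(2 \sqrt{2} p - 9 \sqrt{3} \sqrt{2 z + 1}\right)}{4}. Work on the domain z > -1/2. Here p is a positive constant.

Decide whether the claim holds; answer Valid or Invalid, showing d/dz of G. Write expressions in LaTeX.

d/dz[G] = \frac{- 4 p \sqrt{2 z + 1} + 18 \sqrt{6} z - 2 \sqrt{2 z + 1} + 9 \sqrt{6}}{4 \sqrt{2 z + 1}}
d/dz[G] - f(z) = - \frac{1}{2} != 0.

Invalid: d/dz[G] - f = - \frac{1}{2}, which is not 0.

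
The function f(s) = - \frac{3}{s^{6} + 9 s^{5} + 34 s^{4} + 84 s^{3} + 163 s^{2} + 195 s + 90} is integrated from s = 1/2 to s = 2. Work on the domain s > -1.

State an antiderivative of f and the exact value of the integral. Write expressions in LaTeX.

Antiderivative: F(s) = - \frac{\log{\left(s + 1 \right)}}{8} + \frac{\log{\left(s + 2 \right)}}{3} - \frac{81 \log{\left(s + 3 \right)}}{392} - \frac{\log{\left(s^{2} + 5 \right)}}{1176} + \frac{17 \sqrt{5} \operatorname{atan}{\left(\frac{\sqrt{5} s}{5} \right)}}{2940} + \frac{3}{28 s + 84}; value = - \frac{81 \log{\left(5 \right)}}{392} - \frac{\log{\left(\frac{5}{2} \right)}}{3} - \frac{\log{\left(3 \right)}}{8} - \frac{9}{980} - \frac{17 \sqrt{5} \operatorname{atan}{\left(\frac{\sqrt{5}}{10} \right)}}{2940} - \frac{\log{\left(9 \right)}}{1176} + \frac{\log{\left(\frac{21}{4} \right)}}{1176} + \frac{17 \sqrt{5} \operatorname{atan}{\left(\frac{2 \sqrt{5}}{5} \right)}}{2940} + \frac{\log{\left(\frac{3}{2} \right)}}{8} + \frac{81 \log{\left(\frac{7}{2} \right)}}{392} + \frac{\log{\left(4 \right)}}{3}

The denominator factors as \left(s + 1\right) \left(s + 2\right) \left(s + 3\right)^{2} \left(s^{2} + 5\right); partial fractions split f into directly integrable pieces: - \frac{s - 17}{588 \left(s^{2} + 5\right)} - \frac{81}{392 \left(s + 3\right)} - \frac{3}{28 \left(s + 3\right)^{2}} + \frac{1}{3 \left(s + 2\right)} - \frac{1}{8 \left(s + 1\right)}.
F(s) = - \frac{\log{\left(s + 1 \right)}}{8} + \frac{\log{\left(s + 2 \right)}}{3} - \frac{81 \log{\left(s + 3 \right)}}{392} - \frac{\log{\left(s^{2} + 5 \right)}}{1176} + \frac{17 \sqrt{5} \operatorname{atan}{\left(\frac{\sqrt{5} s}{5} \right)}}{2940} + \frac{3}{28 s + 84} is an antiderivative of f.
Check: d/ds[- \frac{\log{\left(s + 1 \right)}}{8} + \frac{\log{\left(s + 2 \right)}}{3} - \frac{81 \log{\left(s + 3 \right)}}{392} - \frac{\log{\left(s^{2} + 5 \right)}}{1176} + \frac{17 \sqrt{5} \operatorname{atan}{\left(\frac{\sqrt{5} s}{5} \right)}}{2940} + \frac{3}{28 s + 84}] = - \frac{3}{s^{6} + 9 s^{5} + 34 s^{4} + 84 s^{3} + 163 s^{2} + 195 s + 90} = f(s).
F(2) = - \frac{81 \log{\left(5 \right)}}{392} - \frac{\log{\left(3 \right)}}{8} - \frac{\log{\left(9 \right)}}{1176} + \frac{17 \sqrt{5} \operatorname{atan}{\left(\frac{2 \sqrt{5}}{5} \right)}}{2940} + \frac{3}{140} + \frac{\log{\left(4 \right)}}{3}; F(1/2) = - \frac{81 \log{\left(\frac{7}{2} \right)}}{392} - \frac{\log{\left(\frac{3}{2} \right)}}{8} - \frac{\log{\left(\frac{21}{4} \right)}}{1176} + \frac{17 \sqrt{5} \operatorname{atan}{\left(\frac{\sqrt{5}}{10} \right)}}{2940} + \frac{3}{98} + \frac{\log{\left(\frac{5}{2} \right)}}{3}.
Integral = F(2) - F(1/2) = - \frac{81 \log{\left(5 \right)}}{392} - \frac{\log{\left(\frac{5}{2} \right)}}{3} - \frac{\log{\left(3 \right)}}{8} - \frac{9}{980} - \frac{17 \sqrt{5} \operatorname{atan}{\left(\frac{\sqrt{5}}{10} \right)}}{2940} - \frac{\log{\left(9 \right)}}{1176} + \frac{\log{\left(\frac{21}{4} \right)}}{1176} + \frac{17 \sqrt{5} \operatorname{atan}{\left(\frac{2 \sqrt{5}}{5} \right)}}{2940} + \frac{\log{\left(\frac{3}{2} \right)}}{8} + \frac{81 \log{\left(\frac{7}{2} \right)}}{392} + \frac{\log{\left(4 \right)}}{3}.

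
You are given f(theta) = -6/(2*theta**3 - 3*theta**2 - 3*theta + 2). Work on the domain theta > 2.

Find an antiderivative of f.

An antiderivative is F(theta) = 2*(2*log(2*theta - 1) - log(theta**2 - theta - 2))/3.

Factor the denominator ((theta - 2)*(theta + 1)*(2*theta - 1)) and decompose: f = 8/(3*(2*theta - 1)) - 2/(3*(theta + 1)) - 2/(3*(theta - 2)); each piece integrates to a log, atan, or power term.
Check: d/dtheta[2*(2*log(2*theta - 1) - log(theta**2 - theta - 2))/3] = -6/(2*theta**3 - 3*theta**2 - 3*theta + 2) = f(theta).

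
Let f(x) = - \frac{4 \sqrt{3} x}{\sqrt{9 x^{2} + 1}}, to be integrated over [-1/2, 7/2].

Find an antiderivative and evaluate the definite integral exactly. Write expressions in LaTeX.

The substitution u = 3 x^{2} + \frac{1}{3} works: f is exactly (dF/du)*(du/dx) for that inner function.
F(x) = - \frac{4 \sqrt{3 x^{2} + \frac{1}{3}}}{3} is an antiderivative of f.
Check: d/dx[- \frac{4 \sqrt{3 x^{2} + \frac{1}{3}}}{3}] = - \frac{4 \sqrt{3} x}{\sqrt{9 x^{2} + 1}} = f(x).
F(7/2) = - \frac{2 \sqrt{1335}}{9}; F(-1/2) = - \frac{2 \sqrt{39}}{9}.
Integral = F(7/2) - F(-1/2) = - \frac{2 \sqrt{1335}}{9} + \frac{2 \sqrt{39}}{9}.

Antiderivative: F(x) = - \frac{4 \sqrt{3 x^{2} + \frac{1}{3}}}{3}; value = - \frac{2 \sqrt{1335}}{9} + \frac{2 \sqrt{39}}{9}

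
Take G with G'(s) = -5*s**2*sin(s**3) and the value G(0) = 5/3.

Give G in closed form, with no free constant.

G(s) = 5*cos(s**3)/3

Check a candidate G(s) by differentiating: d/ds[G] must match the given G'(s).
A general antiderivative is 5*cos(s**3)/3 + C.
The condition gives C = 5/3 - (5/3) = 0.
So G(s) = 5*cos(s**3)/3.
Check: d/ds[5*cos(s**3)/3] = -5*s**2*sin(s**3) = G'(s).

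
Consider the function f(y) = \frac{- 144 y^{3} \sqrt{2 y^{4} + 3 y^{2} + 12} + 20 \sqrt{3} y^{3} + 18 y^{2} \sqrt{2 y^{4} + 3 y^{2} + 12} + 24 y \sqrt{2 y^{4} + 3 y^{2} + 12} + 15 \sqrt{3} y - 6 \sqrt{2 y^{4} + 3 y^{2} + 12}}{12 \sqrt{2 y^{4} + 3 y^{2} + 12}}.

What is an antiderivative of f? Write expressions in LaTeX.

An antiderivative is F(y) = \frac{- 36 y^{4} + 6 y^{3} + 12 y^{2} - 6 y + 5 \sqrt{3} \sqrt{2 y^{4} + 3 y^{2} + 12} + 36}{12}.

Recover f(y) by differentiating a candidate F(y); any mismatch rules it out.
Check: d/dy[\frac{- 36 y^{4} + 6 y^{3} + 12 y^{2} - 6 y + 5 \sqrt{3} \sqrt{2 y^{4} + 3 y^{2} + 12} + 36}{12}] = \frac{- 144 y^{3} \sqrt{2 y^{4} + 3 y^{2} + 12} + 20 \sqrt{3} y^{3} + 18 y^{2} \sqrt{2 y^{4} + 3 y^{2} + 12} + 24 y \sqrt{2 y^{4} + 3 y^{2} + 12} + 15 \sqrt{3} y - 6 \sqrt{2 y^{4} + 3 y^{2} + 12}}{12 \sqrt{2 y^{4} + 3 y^{2} + 12}} = f(y).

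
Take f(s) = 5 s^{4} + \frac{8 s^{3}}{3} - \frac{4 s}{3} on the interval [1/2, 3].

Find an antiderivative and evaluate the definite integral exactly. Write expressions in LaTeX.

Antiderivative: F(s) = s^{5} + \frac{2 s^{4}}{3} - \frac{2 s^{2}}{3}; value = \frac{9315}{32}

Integrate term by term and add the pieces.
F(s) = s^{5} + \frac{2 s^{4}}{3} - \frac{2 s^{2}}{3} is an antiderivative of f.
Check: d/ds[s^{5} + \frac{2 s^{4}}{3} - \frac{2 s^{2}}{3}] = 5 s^{4} + \frac{8 s^{3}}{3} - \frac{4 s}{3} = f(s).
F(3) = 291; F(1/2) = - \frac{3}{32}.
Integral = F(3) - F(1/2) = \frac{9315}{32}.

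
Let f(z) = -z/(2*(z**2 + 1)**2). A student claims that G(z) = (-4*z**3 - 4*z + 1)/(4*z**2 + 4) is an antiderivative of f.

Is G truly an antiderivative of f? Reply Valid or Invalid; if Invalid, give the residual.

Invalid: d/dz[G] - f = -1, which is not 0.

d/dz[G] = (-2*z**4 - 4*z**2 - z - 2)/(2*z**4 + 4*z**2 + 2)
d/dz[G] - f(z) = -1 != 0.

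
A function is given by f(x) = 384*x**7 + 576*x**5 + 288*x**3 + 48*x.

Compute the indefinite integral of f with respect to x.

F(x) = 3*(-2*x**2 - 1)**4 + C

f matches the chain-rule pattern g'(h)*h' with inner function h(x) = -2*x**2 - 1; substituting u = h(x) collapses the integral.
Check: d/dx[3*(-2*x**2 - 1)**4] = 384*x**7 + 576*x**5 + 288*x**3 + 48*x = f(x).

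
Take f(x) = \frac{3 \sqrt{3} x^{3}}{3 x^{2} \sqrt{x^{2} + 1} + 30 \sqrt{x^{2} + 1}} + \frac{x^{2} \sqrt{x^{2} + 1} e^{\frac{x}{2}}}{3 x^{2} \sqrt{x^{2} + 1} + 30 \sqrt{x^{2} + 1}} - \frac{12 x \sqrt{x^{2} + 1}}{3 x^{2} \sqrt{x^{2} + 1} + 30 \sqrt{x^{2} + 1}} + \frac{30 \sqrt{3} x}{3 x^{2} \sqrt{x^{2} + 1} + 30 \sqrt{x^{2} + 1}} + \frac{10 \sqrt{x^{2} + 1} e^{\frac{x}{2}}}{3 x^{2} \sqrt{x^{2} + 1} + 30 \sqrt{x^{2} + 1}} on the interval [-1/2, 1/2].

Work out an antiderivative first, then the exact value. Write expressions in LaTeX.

Integrate term by term and add the pieces.
F(x) = \sqrt{3} \sqrt{x^{2} + 1} + \frac{2 e^{\frac{x}{2}}}{3} - 2 \log{\left(\frac{x^{2}}{2} + 5 \right)} is an antiderivative of f.
Check: d/dx[\sqrt{3} \sqrt{x^{2} + 1} + \frac{2 e^{\frac{x}{2}}}{3} - 2 \log{\left(\frac{x^{2}}{2} + 5 \right)}] = \frac{3 \sqrt{3} x^{3} + x^{2} \sqrt{x^{2} + 1} e^{\frac{x}{2}} - 12 x \sqrt{x^{2} + 1} + 30 \sqrt{3} x + 10 \sqrt{x^{2} + 1} e^{\frac{x}{2}}}{3 x^{2} \sqrt{x^{2} + 1} + 30 \sqrt{x^{2} + 1}}, which equals f(x).
F(1/2) = - 2 \log{\left(\frac{41}{8} \right)} + \frac{2 e^{\frac{1}{4}}}{3} + \frac{\sqrt{15}}{2}; F(-1/2) = - 2 \log{\left(\frac{41}{8} \right)} + \frac{2}{3 e^{\frac{1}{4}}} + \frac{\sqrt{15}}{2}.
Integral = F(1/2) - F(-1/2) = - \frac{2}{3 e^{\frac{1}{4}}} + \frac{2 e^{\frac{1}{4}}}{3}.

Antiderivative: F(x) = \sqrt{3} \sqrt{x^{2} + 1} + \frac{2 e^{\frac{x}{2}}}{3} - 2 \log{\left(\frac{x^{2}}{2} + 5 \right)}; value = - \frac{2}{3 e^{\frac{1}{4}}} + \frac{2 e^{\frac{1}{4}}}{3}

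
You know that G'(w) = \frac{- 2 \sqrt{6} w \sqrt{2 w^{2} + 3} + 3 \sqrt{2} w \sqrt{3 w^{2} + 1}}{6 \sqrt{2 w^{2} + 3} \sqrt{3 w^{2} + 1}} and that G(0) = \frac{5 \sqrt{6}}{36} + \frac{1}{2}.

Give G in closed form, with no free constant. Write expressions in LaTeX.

Recover the given G'(w) by differentiating a candidate G(w); any mismatch rules it out.
A general antiderivative is \frac{\sqrt{w^{2} + \frac{3}{2}}}{2} - \frac{\sqrt{2 w^{2} + \frac{2}{3}}}{3} + C.
The condition gives C = \frac{5 \sqrt{6}}{36} + \frac{1}{2} - (\frac{5 \sqrt{6}}{36}) = \frac{1}{2}.
So G(w) = \frac{9 \sqrt{2} \sqrt{2 w^{2} + 3} - 4 \sqrt{6} \sqrt{3 w^{2} + 1} + 18}{36}.
Check: d/dw[\frac{9 \sqrt{2} \sqrt{2 w^{2} + 3} - 4 \sqrt{6} \sqrt{3 w^{2} + 1} + 18}{36}] = \frac{- 2 \sqrt{6} w \sqrt{2 w^{2} + 3} + 3 \sqrt{2} w \sqrt{3 w^{2} + 1}}{6 \sqrt{2 w^{2} + 3} \sqrt{3 w^{2} + 1}} = G'(w).

G(w) = \frac{9 \sqrt{2} \sqrt{2 w^{2} + 3} - 4 \sqrt{6} \sqrt{3 w^{2} + 1} + 18}{36}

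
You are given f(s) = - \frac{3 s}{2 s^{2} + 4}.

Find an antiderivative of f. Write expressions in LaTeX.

f matches the chain-rule pattern g'(h)*h' with inner function h(s) = 2 s^{2} + 4; substituting u = h(s) collapses the integral.
Check: d/ds[- \frac{3 \log{\left(2 s^{2} + 4 \right)}}{4}] = - \frac{3 s}{2 s^{2} + 4} = f(s).

An antiderivative is F(s) = - \frac{3 \log{\left(2 s^{2} + 4 \right)}}{4}.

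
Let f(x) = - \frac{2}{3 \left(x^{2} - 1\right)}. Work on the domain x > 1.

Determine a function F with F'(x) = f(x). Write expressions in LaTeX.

Factor the denominator (3 \left(x - 1\right) \left(x + 1\right)) and decompose: f = \frac{1}{3 \left(x + 1\right)} - \frac{1}{3 \left(x - 1\right)}; each piece integrates to a log, atan, or power term.
Check: d/dx[\frac{- \log{\left(x - 1 \right)} + \log{\left(x + 1 \right)}}{3}] = - \frac{2}{3 x^{2} - 3}, which equals f(x).

An antiderivative is F(x) = \frac{- \log{\left(x - 1 \right)} + \log{\left(x + 1 \right)}}{3}.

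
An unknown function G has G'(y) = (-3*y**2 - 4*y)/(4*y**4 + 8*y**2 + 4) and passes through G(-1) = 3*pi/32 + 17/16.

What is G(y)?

Differentiate the proposed G(y) back; it has to land on the given G'(y).
A general antiderivative is -(-3*y - 4)/(8*y**2 + 8) - 3*atan(y)/8 + C.
The condition gives C = 3*pi/32 + 17/16 - (1/16 + 3*pi/32) = 1.
So G(y) = -(-3*y - 4)/(8*y**2 + 8) - 3*atan(y)/8 + 1.
Check: d/dy[-(-3*y - 4)/(8*y**2 + 8) - 3*atan(y)/8 + 1] = (-3*y**2 - 4*y)/(4*y**4 + 8*y**2 + 4) = G'(y).

G(y) = -(-3*y - 4)/(8*y**2 + 8) - 3*atan(y)/8 + 1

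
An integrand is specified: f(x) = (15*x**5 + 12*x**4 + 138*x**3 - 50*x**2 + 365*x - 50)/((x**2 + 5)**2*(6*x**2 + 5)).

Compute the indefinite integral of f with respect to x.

F(x) = (1 - 2*x)/(x**2 + 5) + 5*log(2*x**2 + 5/3)/4 + C

A candidate is checked by its d/dx: the result must match f(x).
Check: d/dx[(1 - 2*x)/(x**2 + 5) + 5*log(2*x**2 + 5/3)/4] = (15*x**5 + 12*x**4 + 138*x**3 - 50*x**2 + 365*x - 50)/(6*x**6 + 65*x**4 + 200*x**2 + 125), which equals f(x).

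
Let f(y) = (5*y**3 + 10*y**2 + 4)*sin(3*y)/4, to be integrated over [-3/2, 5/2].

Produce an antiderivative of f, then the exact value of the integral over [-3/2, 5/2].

Recover f(y) by differentiating a candidate F(y); any mismatch rules it out.
F(y) = (-45*y**3*cos(3*y) + 45*y**2*sin(3*y) - 90*y**2*cos(3*y) + 60*y*sin(3*y) + 30*y*cos(3*y) - 10*sin(3*y) - 16*cos(3*y))/108 is an antiderivative of f.
Check: d/dy[(-45*y**3*cos(3*y) + 45*y**2*sin(3*y) - 90*y**2*cos(3*y) + 60*y*sin(3*y) + 30*y*cos(3*y) - 10*sin(3*y) - 16*cos(3*y))/108] = 5*y**3*sin(3*y)/4 + 5*y**2*sin(3*y)/2 + sin(3*y), which equals f(y).
F(5/2) = -9653*cos(15/2)/864 + 1685*sin(15/2)/432; F(-3/2) = -5*sin(9/2)/432 - 893*cos(9/2)/864.
Integral = F(5/2) - F(-3/2) = -9653*cos(15/2)/864 + 893*cos(9/2)/864 + 5*sin(9/2)/432 + 1685*sin(15/2)/432.

Antiderivative: F(y) = (-45*y**3*cos(3*y) + 45*y**2*sin(3*y) - 90*y**2*cos(3*y) + 60*y*sin(3*y) + 30*y*cos(3*y) - 10*sin(3*y) - 16*cos(3*y))/108; value = -9653*cos(15/2)/864 + 893*cos(9/2)/864 + 5*sin(9/2)/432 + 1685*sin(15/2)/432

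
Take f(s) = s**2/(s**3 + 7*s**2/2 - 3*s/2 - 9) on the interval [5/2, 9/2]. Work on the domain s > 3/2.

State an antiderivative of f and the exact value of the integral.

Factor the denominator ((s + 2)*(s + 3)*(2*s - 3)) and decompose: f = 2/(7*(2*s - 3)) + 2/(s + 3) - 8/(7*(s + 2)); each piece integrates to a log, atan, or power term.
F(s) = log(s - 3/2)/7 - 8*log(s + 2)/7 + 2*log(s + 3) is an antiderivative of f.
Check: d/ds[log(s - 3/2)/7 - 8*log(s + 2)/7 + 2*log(s + 3)] = 2*s**2/(2*s**3 + 7*s**2 - 3*s - 18), which equals f(s).
F(9/2) = -8*log(13/2)/7 + log(3)/7 + 2*log(15/2); F(5/2) = -8*log(9/2)/7 + 2*log(11/2).
Integral = F(9/2) - F(5/2) = -2*log(11/2) - 8*log(13/2)/7 + log(3)/7 + 8*log(9/2)/7 + 2*log(15/2).

Antiderivative: F(s) = log(s - 3/2)/7 - 8*log(s + 2)/7 + 2*log(s + 3); value = -2*log(11/2) - 8*log(13/2)/7 + log(3)/7 + 8*log(9/2)/7 + 2*log(15/2)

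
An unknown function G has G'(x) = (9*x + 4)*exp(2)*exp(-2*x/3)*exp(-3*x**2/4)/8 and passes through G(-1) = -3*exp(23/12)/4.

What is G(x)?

G'(x) matches the chain-rule pattern g'(h)*h' with inner function h(x) = -3*x**2/4 - 2*x/3 + 2; substituting u = h(x) collapses the integral.
A general antiderivative is -3*exp(-3*x**2/4 - 2*x/3 + 2)/4 + C.
The condition gives C = -3*exp(23/12)/4 - (-3*exp(23/12)/4) = 0.
So G(x) = -3*exp(2)*exp(-2*x/3)*exp(-3*x**2/4)/4.
Check: d/dx[-3*exp(2)*exp(-2*x/3)*exp(-3*x**2/4)/4] = (9*x*exp(2) + 4*exp(2))*exp(-2*x/3)*exp(-3*x**2/4)/8, which equals G'(x).

G(x) = -3*exp(2)*exp(-2*x/3)*exp(-3*x**2/4)/4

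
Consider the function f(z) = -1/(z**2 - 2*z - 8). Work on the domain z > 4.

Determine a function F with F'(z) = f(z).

An antiderivative is F(z) = -log(z - 4)/6 + log(z + 2)/6.

Factor the denominator ((z - 4)*(z + 2)) and decompose: f = 1/(6*(z + 2)) - 1/(6*(z - 4)); each piece integrates to a log, atan, or power term.
Check: d/dz[-log(z - 4)/6 + log(z + 2)/6] = -1/(z**2 - 2*z - 8) = f(z).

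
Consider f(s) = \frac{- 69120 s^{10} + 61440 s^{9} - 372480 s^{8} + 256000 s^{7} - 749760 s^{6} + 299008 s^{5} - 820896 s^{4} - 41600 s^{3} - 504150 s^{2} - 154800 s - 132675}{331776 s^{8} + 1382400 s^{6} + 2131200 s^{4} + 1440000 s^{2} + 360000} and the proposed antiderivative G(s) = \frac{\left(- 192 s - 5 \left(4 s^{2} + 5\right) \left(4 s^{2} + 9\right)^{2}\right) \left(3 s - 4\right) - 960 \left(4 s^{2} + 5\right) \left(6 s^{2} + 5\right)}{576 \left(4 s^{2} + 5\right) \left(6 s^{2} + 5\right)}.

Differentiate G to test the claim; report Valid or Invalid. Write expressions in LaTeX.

Valid: G'(s) = f(s).

d/ds[G] = \frac{- 69120 s^{10} + 61440 s^{9} - 372480 s^{8} + 256000 s^{7} - 749760 s^{6} + 299008 s^{5} - 820896 s^{4} - 41600 s^{3} - 504150 s^{2} - 154800 s - 132675}{331776 s^{8} + 1382400 s^{6} + 2131200 s^{4} + 1440000 s^{2} + 360000}
This equals f(s) exactly, so the claim holds.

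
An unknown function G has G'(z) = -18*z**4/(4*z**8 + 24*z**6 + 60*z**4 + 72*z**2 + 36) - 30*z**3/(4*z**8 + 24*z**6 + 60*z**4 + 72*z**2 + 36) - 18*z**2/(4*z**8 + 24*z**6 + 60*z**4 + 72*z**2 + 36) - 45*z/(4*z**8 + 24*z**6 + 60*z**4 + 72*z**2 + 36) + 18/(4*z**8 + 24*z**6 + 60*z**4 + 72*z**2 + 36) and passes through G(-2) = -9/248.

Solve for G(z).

G(z) = 3*(4*z + 5)/(8*(z**4 + 3*z**2 + 3))

Recognize the product-rule pattern: G'(z) = u'v + uv' with u = 1/(2*z**4/3 + 2*z**2 + 2), v = z + 5/4, so integration by parts undoes it.
A general antiderivative is (z + 5/4)/(2*z**4/3 + 2*z**2 + 2) + C.
The condition gives C = -9/248 - (-9/248) = 0.
So G(z) = 3*(4*z + 5)/(8*(z**4 + 3*z**2 + 3)).
Check: d/dz[3*(4*z + 5)/(8*(z**4 + 3*z**2 + 3))] = (-18*z**4 - 30*z**3 - 18*z**2 - 45*z + 18)/(4*z**8 + 24*z**6 + 60*z**4 + 72*z**2 + 36), which equals G'(z).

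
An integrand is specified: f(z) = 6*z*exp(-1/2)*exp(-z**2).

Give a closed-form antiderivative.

An antiderivative is F(z) = -3*exp(-z**2 - 1/2).

f matches the chain-rule pattern g'(h)*h' with inner function h(z) = -z**2 - 1/2; substituting u = h(z) collapses the integral.
Check: d/dz[-3*exp(-z**2 - 1/2)] = 6*z*exp(-1/2)*exp(-z**2) = f(z).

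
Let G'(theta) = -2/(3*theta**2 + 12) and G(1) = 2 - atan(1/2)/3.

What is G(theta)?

G(theta) = -(atan(theta/2) - 6)/3

Whatever form G(theta) takes, its d/dtheta must return the stated G'(theta).
A general antiderivative is -atan(theta/2)/3 + C.
The condition gives C = 2 - atan(1/2)/3 - (-atan(1/2)/3) = 2.
So G(theta) = -(atan(theta/2) - 6)/3.
Check: d/dtheta[-(atan(theta/2) - 6)/3] = -2/(3*theta**2 + 12) = G'(theta).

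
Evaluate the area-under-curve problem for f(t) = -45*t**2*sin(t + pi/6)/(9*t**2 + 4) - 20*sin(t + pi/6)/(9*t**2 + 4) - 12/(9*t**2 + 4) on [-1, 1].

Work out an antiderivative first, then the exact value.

Integrate term by term and add the pieces.
F(t) = 5*cos(t + pi/6) - 2*atan(3*t/2) is an antiderivative of f.
Check: d/dt[5*cos(t + pi/6) - 2*atan(3*t/2)] = (-45*t**2*sin(t + pi/6) - 20*sin(t + pi/6) - 12)/(9*t**2 + 4), which equals f(t).
F(1) = -2*atan(3/2) + 5*cos(pi/6 + 1); F(-1) = 2*atan(3/2) + 5*sin(1 + pi/3).
Integral = F(1) - F(-1) = -5*sin(1 + pi/3) - 4*atan(3/2) + 5*cos(pi/6 + 1).

Antiderivative: F(t) = 5*cos(t + pi/6) - 2*atan(3*t/2); value = -5*sin(1 + pi/3) - 4*atan(3/2) + 5*cos(pi/6 + 1)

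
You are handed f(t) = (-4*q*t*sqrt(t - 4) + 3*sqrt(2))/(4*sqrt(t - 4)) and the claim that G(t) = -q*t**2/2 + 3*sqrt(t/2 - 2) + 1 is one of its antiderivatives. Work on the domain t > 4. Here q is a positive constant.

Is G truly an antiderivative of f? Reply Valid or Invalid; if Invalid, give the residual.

Valid - differentiating G returns exactly f.

d/dt[G] = (-4*q*t*sqrt(t - 4) + 3*sqrt(2))/(4*sqrt(t - 4))
This equals f(t) exactly, so the claim holds.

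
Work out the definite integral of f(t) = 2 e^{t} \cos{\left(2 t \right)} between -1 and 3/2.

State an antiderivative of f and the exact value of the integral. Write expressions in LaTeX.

Antiderivative: F(t) = \frac{4 e^{t} \sin{\left(2 t \right)}}{5} + \frac{2 e^{t} \cos{\left(2 t \right)}}{5}; value = \frac{2 e^{\frac{3}{2}} \cos{\left(3 \right)}}{5} - \frac{2 \cos{\left(2 \right)}}{5 e} + \frac{4 \sin{\left(2 \right)}}{5 e} + \frac{4 e^{\frac{3}{2}} \sin{\left(3 \right)}}{5}

For F(t) to be correct the identity F'(t) - f(t) = 0 must hold.
F(t) = \frac{4 e^{t} \sin{\left(2 t \right)}}{5} + \frac{2 e^{t} \cos{\left(2 t \right)}}{5} is an antiderivative of f.
Check: d/dt[\frac{4 e^{t} \sin{\left(2 t \right)}}{5} + \frac{2 e^{t} \cos{\left(2 t \right)}}{5}] = 2 e^{t} \cos{\left(2 t \right)} = f(t).
F(3/2) = \frac{2 e^{\frac{3}{2}} \cos{\left(3 \right)}}{5} + \frac{4 e^{\frac{3}{2}} \sin{\left(3 \right)}}{5}; F(-1) = - \frac{4 \sin{\left(2 \right)}}{5 e} + \frac{2 \cos{\left(2 \right)}}{5 e}.
Integral = F(3/2) - F(-1) = \frac{2 e^{\frac{3}{2}} \cos{\left(3 \right)}}{5} - \frac{2 \cos{\left(2 \right)}}{5 e} + \frac{4 \sin{\left(2 \right)}}{5 e} + \frac{4 e^{\frac{3}{2}} \sin{\left(3 \right)}}{5}.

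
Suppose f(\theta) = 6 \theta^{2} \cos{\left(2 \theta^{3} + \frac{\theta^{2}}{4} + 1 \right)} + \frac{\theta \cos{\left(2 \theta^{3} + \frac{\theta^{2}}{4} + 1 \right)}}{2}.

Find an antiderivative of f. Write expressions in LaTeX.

f matches the chain-rule pattern g'(h)*h' with inner function h(\theta) = 2 \theta^{3} + \frac{\theta^{2}}{4} + 1; substituting u = h(\theta) collapses the integral.
Check: d/d\theta[\sin{\left(2 \theta^{3} + \frac{\theta^{2}}{4} + 1 \right)}] = 6 \theta^{2} \cos{\left(2 \theta^{3} + \frac{\theta^{2}}{4} + 1 \right)} + \frac{\theta \cos{\left(2 \theta^{3} + \frac{\theta^{2}}{4} + 1 \right)}}{2} = f(\theta).

An antiderivative is F(\theta) = \sin{\left(2 \theta^{3} + \frac{\theta^{2}}{4} + 1 \right)}.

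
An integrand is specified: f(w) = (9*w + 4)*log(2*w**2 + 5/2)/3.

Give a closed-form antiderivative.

A candidate is checked by its d/dw: the result must match f(w).
Check: d/dw[3*w**2*log(2*w**2 + 5/2)/2 - 3*w**2/2 + 4*w*log(2*w**2 + 5/2)/3 - 8*w/3 + 15*log(w**2 + 5/4)/8 + 4*sqrt(5)*atan(2*sqrt(5)*w/5)/3] = 3*w*log(2*w**2 + 5/2) + 4*log(2*w**2 + 5/2)/3, which equals f(w).

An antiderivative is F(w) = 3*w**2*log(2*w**2 + 5/2)/2 - 3*w**2/2 + 4*w*log(2*w**2 + 5/2)/3 - 8*w/3 + 15*log(w**2 + 5/4)/8 + 4*sqrt(5)*atan(2*sqrt(5)*w/5)/3.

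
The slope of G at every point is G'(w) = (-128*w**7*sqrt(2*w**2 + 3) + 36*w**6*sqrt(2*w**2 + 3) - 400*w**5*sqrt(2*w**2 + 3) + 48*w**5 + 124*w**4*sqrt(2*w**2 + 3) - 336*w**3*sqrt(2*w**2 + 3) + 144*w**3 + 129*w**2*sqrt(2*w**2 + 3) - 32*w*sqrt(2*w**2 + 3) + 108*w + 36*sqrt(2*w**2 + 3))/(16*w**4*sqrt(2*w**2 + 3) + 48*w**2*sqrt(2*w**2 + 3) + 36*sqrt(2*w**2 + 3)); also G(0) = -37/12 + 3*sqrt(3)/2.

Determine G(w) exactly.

G(w) = -2*w**4 + 3*w**3/4 - w**2/2 + w + 3*sqrt(2*w**2 + 3)/2 - 3 - 1/(8*w**2 + 12)

For G(w) to be correct, d/dw[G] must agree with the stated G'(w) identically.
A general antiderivative is -2*w**4 + 3*w**3/4 - w**2/2 + w + 3*sqrt(2*w**2 + 3)/2 - 4 - 1/(4*(2*w**2 + 3)) + C.
The condition gives C = -37/12 + 3*sqrt(3)/2 - (-49/12 + 3*sqrt(3)/2) = 1.
So G(w) = -2*w**4 + 3*w**3/4 - w**2/2 + w + 3*sqrt(2*w**2 + 3)/2 - 3 - 1/(8*w**2 + 12).
Check: d/dw[-2*w**4 + 3*w**3/4 - w**2/2 + w + 3*sqrt(2*w**2 + 3)/2 - 3 - 1/(8*w**2 + 12)] = (-128*w**7*sqrt(2*w**2 + 3) + 36*w**6*sqrt(2*w**2 + 3) - 400*w**5*sqrt(2*w**2 + 3) + 48*w**5 + 124*w**4*sqrt(2*w**2 + 3) - 336*w**3*sqrt(2*w**2 + 3) + 144*w**3 + 129*w**2*sqrt(2*w**2 + 3) - 32*w*sqrt(2*w**2 + 3) + 108*w + 36*sqrt(2*w**2 + 3))/(16*w**4*sqrt(2*w**2 + 3) + 48*w**2*sqrt(2*w**2 + 3) + 36*sqrt(2*w**2 + 3)) = G'(w).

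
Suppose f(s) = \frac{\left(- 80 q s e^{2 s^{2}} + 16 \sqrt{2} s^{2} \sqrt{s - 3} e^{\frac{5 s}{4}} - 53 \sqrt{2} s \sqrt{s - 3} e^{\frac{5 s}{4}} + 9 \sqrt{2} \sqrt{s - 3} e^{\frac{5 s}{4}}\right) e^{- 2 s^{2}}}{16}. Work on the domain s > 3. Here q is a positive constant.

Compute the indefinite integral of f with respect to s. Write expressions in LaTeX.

An antiderivative F(s) passes only if d/ds[F] lands on f(s) exactly.
Check: d/ds[- \frac{10 q s^{2} + \sqrt{2} s \sqrt{s - 3} e^{\frac{5 s}{4}} e^{- 2 s^{2}} - 3 \sqrt{2} \sqrt{s - 3} e^{\frac{5 s}{4}} e^{- 2 s^{2}}}{4}] = \frac{\left(- 80 q s \sqrt{s - 3} e^{2 s^{2}} + 16 \sqrt{2} s^{3} e^{\frac{5 s}{4}} - 101 \sqrt{2} s^{2} e^{\frac{5 s}{4}} + 168 \sqrt{2} s e^{\frac{5 s}{4}} - 27 \sqrt{2} e^{\frac{5 s}{4}}\right) e^{- 2 s^{2}}}{16 \sqrt{s - 3}}, which equals f(s).

F(s) = - \frac{10 q s^{2} + \sqrt{2} s \sqrt{s - 3} e^{\frac{5 s}{4}} e^{- 2 s^{2}} - 3 \sqrt{2} \sqrt{s - 3} e^{\frac{5 s}{4}} e^{- 2 s^{2}}}{4} + C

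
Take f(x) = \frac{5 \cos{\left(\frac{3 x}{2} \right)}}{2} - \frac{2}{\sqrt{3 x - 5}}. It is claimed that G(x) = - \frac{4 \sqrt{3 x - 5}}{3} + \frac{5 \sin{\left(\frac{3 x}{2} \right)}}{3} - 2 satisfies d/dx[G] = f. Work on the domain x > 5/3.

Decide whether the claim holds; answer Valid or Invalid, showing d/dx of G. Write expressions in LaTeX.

Valid: G'(x) = f(x).

d/dx[G] = \frac{5 \sqrt{3 x - 5} \cos{\left(\frac{3 x}{2} \right)} - 4}{2 \sqrt{3 x - 5}}
This equals f(x) exactly, so the claim holds.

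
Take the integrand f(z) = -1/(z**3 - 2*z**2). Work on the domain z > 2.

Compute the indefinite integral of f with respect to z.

Factor the denominator (z**2*(z - 2)) and decompose: f = -1/(4*(z - 2)) + 1/(4*z) + 1/(2*z**2); each piece integrates to a log, atan, or power term.
Check: d/dz[-(-z*log(z) + z*log(z - 2) + 2)/(4*z)] = -1/(z**3 - 2*z**2) = f(z).

F(z) = -(-z*log(z) + z*log(z - 2) + 2)/(4*z) + C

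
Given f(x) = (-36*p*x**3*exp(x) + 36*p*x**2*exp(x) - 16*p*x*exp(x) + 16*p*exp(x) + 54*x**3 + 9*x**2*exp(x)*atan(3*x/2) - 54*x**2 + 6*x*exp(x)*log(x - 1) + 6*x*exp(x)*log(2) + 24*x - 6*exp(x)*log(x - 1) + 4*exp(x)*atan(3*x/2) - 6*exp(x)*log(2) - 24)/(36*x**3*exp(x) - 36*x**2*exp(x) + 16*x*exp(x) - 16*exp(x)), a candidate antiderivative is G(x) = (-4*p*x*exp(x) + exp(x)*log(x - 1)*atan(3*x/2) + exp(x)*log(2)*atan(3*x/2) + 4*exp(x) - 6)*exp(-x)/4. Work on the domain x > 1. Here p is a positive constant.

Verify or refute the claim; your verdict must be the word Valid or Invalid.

d/dx[G] = (-36*p*x**3*exp(x) + 36*p*x**2*exp(x) - 16*p*x*exp(x) + 16*p*exp(x) + 54*x**3 + 9*x**2*exp(x)*atan(3*x/2) - 54*x**2 + 6*x*exp(x)*log(x - 1) + 6*x*exp(x)*log(2) + 24*x - 6*exp(x)*log(x - 1) + 4*exp(x)*atan(3*x/2) - 6*exp(x)*log(2) - 24)/(36*x**3*exp(x) - 36*x**2*exp(x) + 16*x*exp(x) - 16*exp(x))
This equals f(x) exactly, so the claim holds.

Valid - differentiating G returns exactly f.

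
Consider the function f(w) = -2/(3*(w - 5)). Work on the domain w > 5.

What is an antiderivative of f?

An antiderivative F(w) passes only if d/dw[F] lands on f(w) exactly.
Check: d/dw[-2*log(w - 5)/3] = -2/(3*w - 15), which equals f(w).

An antiderivative is F(w) = -2*log(w - 5)/3.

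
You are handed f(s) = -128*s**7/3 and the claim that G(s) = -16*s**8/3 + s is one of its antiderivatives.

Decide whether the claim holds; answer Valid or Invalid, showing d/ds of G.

d/ds[G] = 1 - 128*s**7/3
d/ds[G] - f(s) = 1 != 0.

Invalid: d/ds[G] - f = 1, which is not 0.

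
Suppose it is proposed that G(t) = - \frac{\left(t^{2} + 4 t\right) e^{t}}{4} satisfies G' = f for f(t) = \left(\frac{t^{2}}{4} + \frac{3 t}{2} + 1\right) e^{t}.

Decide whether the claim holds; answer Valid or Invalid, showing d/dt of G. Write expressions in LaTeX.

Invalid: d/dt[G] - f = - \frac{t^{2} e^{t}}{2} - 3 t e^{t} - 2 e^{t}, which is not 0.

d/dt[G] = - \frac{t^{2} e^{t}}{4} - \frac{3 t e^{t}}{2} - e^{t}
d/dt[G] - f(t) = - \frac{t^{2} e^{t}}{2} - 3 t e^{t} - 2 e^{t} != 0.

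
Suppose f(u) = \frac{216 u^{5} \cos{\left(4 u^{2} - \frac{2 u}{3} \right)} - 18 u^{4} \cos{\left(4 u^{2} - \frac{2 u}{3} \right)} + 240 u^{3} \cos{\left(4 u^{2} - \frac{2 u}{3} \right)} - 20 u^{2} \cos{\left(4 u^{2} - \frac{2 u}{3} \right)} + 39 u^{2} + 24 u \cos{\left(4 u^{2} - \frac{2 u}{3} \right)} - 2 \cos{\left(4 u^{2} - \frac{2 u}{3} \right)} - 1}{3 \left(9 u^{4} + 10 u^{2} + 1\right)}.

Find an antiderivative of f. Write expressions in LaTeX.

Recover f(u) by differentiating a candidate F(u); any mismatch rules it out.
Check: d/du[\sin{\left(4 u^{2} - \frac{2 u}{3} \right)} + \frac{5 \operatorname{atan}{\left(u \right)}}{3} - \frac{2 \operatorname{atan}{\left(3 u \right)}}{3}] = \frac{216 u^{5} \cos{\left(4 u^{2} - \frac{2 u}{3} \right)} - 18 u^{4} \cos{\left(4 u^{2} - \frac{2 u}{3} \right)} + 240 u^{3} \cos{\left(4 u^{2} - \frac{2 u}{3} \right)} - 20 u^{2} \cos{\left(4 u^{2} - \frac{2 u}{3} \right)} + 39 u^{2} + 24 u \cos{\left(4 u^{2} - \frac{2 u}{3} \right)} - 2 \cos{\left(4 u^{2} - \frac{2 u}{3} \right)} - 1}{27 u^{4} + 30 u^{2} + 3}, which equals f(u).

An antiderivative is F(u) = \sin{\left(4 u^{2} - \frac{2 u}{3} \right)} + \frac{5 \operatorname{atan}{\left(u \right)}}{3} - \frac{2 \operatorname{atan}{\left(3 u \right)}}{3}.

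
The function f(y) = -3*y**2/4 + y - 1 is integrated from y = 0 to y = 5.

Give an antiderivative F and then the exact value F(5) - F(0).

The integrand splits into summands that can be handled one at a time.
F(y) = -y**3/4 + y**2/2 - y is an antiderivative of f.
Check: d/dy[-y**3/4 + y**2/2 - y] = -3*y**2/4 + y - 1 = f(y).
F(5) = -95/4; F(0) = 0.
Integral = F(5) - F(0) = -95/4.

Antiderivative: F(y) = -y**3/4 + y**2/2 - y; value = -95/4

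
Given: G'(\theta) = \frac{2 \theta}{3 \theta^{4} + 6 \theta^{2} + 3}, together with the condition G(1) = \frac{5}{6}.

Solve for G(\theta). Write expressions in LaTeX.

G(\theta) = \frac{3 \theta^{2} + 2}{3 \left(\theta^{2} + 1\right)}

G'(\theta) matches the chain-rule pattern g'(h)*h' with inner function h(\theta) = \theta^{2} + 1; substituting u = h(\theta) collapses the integral.
A general antiderivative is - \frac{1}{3 \left(\theta^{2} + 1\right)} + C.
The condition gives C = \frac{5}{6} - (- \frac{1}{6}) = 1.
So G(\theta) = \frac{3 \theta^{2} + 2}{3 \left(\theta^{2} + 1\right)}.
Check: d/d\theta[\frac{3 \theta^{2} + 2}{3 \left(\theta^{2} + 1\right)}] = \frac{2 \theta}{3 \theta^{4} + 6 \theta^{2} + 3} = G'(\theta).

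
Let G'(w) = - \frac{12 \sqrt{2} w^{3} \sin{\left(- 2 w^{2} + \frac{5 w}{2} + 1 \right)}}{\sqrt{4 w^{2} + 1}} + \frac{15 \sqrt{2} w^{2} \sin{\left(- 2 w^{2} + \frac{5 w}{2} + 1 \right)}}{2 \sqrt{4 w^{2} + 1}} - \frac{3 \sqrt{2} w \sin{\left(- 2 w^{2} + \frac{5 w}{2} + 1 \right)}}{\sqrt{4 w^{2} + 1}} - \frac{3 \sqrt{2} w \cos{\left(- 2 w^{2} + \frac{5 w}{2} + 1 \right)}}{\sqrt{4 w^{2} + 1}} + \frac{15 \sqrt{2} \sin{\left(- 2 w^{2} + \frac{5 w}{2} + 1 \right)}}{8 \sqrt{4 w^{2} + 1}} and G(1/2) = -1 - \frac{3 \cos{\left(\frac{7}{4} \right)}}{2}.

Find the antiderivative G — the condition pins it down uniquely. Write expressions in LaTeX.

Recognize the product-rule pattern: G'(w) = u'v + uv' with u = - \frac{3 \sqrt{2 w^{2} + \frac{1}{2}}}{2}, v = \cos{\left(- 2 w^{2} + \frac{5 w}{2} + 1 \right)}, so integration by parts undoes it.
A general antiderivative is - \frac{3 \sqrt{2 w^{2} + \frac{1}{2}} \cos{\left(- 2 w^{2} + \frac{5 w}{2} + 1 \right)}}{2} + C.
The condition gives C = -1 - \frac{3 \cos{\left(\frac{7}{4} \right)}}{2} - (- \frac{3 \cos{\left(\frac{7}{4} \right)}}{2}) = -1.
So G(w) = - \frac{3 \sqrt{2 w^{2} + \frac{1}{2}} \cos{\left(- 2 w^{2} + \frac{5 w}{2} + 1 \right)}}{2} - 1.
Check: d/dw[- \frac{3 \sqrt{2 w^{2} + \frac{1}{2}} \cos{\left(- 2 w^{2} + \frac{5 w}{2} + 1 \right)}}{2} - 1] = \frac{\sqrt{2} \left(- 96 w^{3} \sin{\left(- 2 w^{2} + \frac{5 w}{2} + 1 \right)} + 60 w^{2} \sin{\left(- 2 w^{2} + \frac{5 w}{2} + 1 \right)} - 24 w \sin{\left(- 2 w^{2} + \frac{5 w}{2} + 1 \right)} - 24 w \cos{\left(- 2 w^{2} + \frac{5 w}{2} + 1 \right)} + 15 \sin{\left(- 2 w^{2} + \frac{5 w}{2} + 1 \right)}\right)}{8 \sqrt{4 w^{2} + 1}}, which equals G'(w).

G(w) = - \frac{3 \sqrt{2 w^{2} + \frac{1}{2}} \cos{\left(- 2 w^{2} + \frac{5 w}{2} + 1 \right)}}{2} - 1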